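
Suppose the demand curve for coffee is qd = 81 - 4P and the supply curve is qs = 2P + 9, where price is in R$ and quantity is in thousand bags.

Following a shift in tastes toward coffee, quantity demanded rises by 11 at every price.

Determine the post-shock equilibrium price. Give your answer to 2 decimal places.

Before the shock: 81 - 4P = 2P + 9 ⇒ 72 = 6P ⇒ P = 12, q = 33.
The shock moves the curves to qd = 92 - 4P and qs = 2P + 9.
Clearing the new market: 92 - 4P = 2P + 9, so P = 83/6 ≈ 13.8333 and q = 110/3 ≈ 36.6667.

13.83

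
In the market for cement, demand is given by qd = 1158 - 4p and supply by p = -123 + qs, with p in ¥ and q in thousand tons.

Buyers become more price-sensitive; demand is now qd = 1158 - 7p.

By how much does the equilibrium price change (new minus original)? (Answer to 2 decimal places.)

-77.63

Initially, 1158 - 4p = p + 123, so 1035 = 5p and p = 207, q = 330.
After the shift, demand is qd = 1158 - 7p and supply is qs = p + 123.
New equilibrium: 1158 - 7p = p + 123 ⇒ 1035 = 8p ⇒ p = 129.375, q = 252.375.
Δp = 129.375 − 207 = -77.63.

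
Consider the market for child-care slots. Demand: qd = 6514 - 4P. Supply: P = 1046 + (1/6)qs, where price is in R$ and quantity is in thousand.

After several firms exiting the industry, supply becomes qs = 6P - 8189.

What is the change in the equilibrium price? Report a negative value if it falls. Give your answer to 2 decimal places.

Before the shock: 6514 - 4P = 6P - 6276 ⇒ 12790 = 10P ⇒ P = 1279, q = 1398.
The shock moves the curves to qd = 6514 - 4P and qs = 6P - 8189.
Setting them equal: 6514 - 4P = 6P - 8189 → 14703 = 10P, so P = 1470.3 and q = 632.8.
ΔP = 1470.3 − 1279 = +191.30.

+191.30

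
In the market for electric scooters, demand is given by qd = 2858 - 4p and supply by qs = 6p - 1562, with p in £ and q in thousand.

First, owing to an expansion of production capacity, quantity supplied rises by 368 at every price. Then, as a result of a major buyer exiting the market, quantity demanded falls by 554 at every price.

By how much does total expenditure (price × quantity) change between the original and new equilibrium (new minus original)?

Before the shock: 2858 - 4p = 6p - 1562 ⇒ 4420 = 10p ⇒ p = 442, q = 1090.
After the shift, demand is qd = 2304 - 4p and supply is qs = 6p - 1194.
New equilibrium: 2304 - 4p = 6p - 1194 ⇒ 3498 = 10p ⇒ p = 349.8, q = 904.8.
Expenditure moves from 442×1090 = 481780 to 349.8×904.8 = 316499.04; change = -165280.96.

-165280.96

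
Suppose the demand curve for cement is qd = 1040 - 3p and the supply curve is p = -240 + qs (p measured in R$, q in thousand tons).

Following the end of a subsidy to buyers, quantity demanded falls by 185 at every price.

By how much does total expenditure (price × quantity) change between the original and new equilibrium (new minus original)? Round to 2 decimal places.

Initially, 1040 - 3p = p + 240, so 800 = 4p and p = 200, q = 440.
With the change applied: demand qd = 855 - 3p, supply qs = p + 240.
Equate the new curves: 855 - 3p = p + 240, giving 615 = 4p, p = 153.75, q = 393.75.
Expenditure moves from 200×440 = 88000 to 153.75×393.75 = 60539.0625; change = -27460.94.

-27460.94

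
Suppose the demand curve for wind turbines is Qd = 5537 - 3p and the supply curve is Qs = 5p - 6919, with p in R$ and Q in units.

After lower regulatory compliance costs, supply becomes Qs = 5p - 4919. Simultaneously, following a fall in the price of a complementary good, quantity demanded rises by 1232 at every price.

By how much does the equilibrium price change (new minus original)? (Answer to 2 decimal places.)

-96.00

Before the shock: 5537 - 3p = 5p - 6919 ⇒ 12456 = 8p ⇒ p = 1557, Q = 866.
The new curves are Qd = 6769 - 3p (demand) and Qs = 5p - 4919 (supply).
Equate the new curves: 6769 - 3p = 5p - 4919, giving 11688 = 8p, p = 1461, Q = 2386.
Δp = 1461 − 1557 = -96.00.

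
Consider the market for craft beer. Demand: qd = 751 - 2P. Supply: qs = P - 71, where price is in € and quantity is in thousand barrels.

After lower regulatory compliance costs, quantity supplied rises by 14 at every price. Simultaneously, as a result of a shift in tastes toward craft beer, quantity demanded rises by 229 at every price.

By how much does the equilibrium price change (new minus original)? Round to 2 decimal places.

Initially, 751 - 2P = P - 71, so 822 = 3P and P = 274, q = 203.
After the shift, demand is qd = 980 - 2P and supply is qs = P - 57.
Equate the new curves: 980 - 2P = P - 57, giving 1037 = 3P, P = 1037/3 ≈ 345.6667, q = 866/3 ≈ 288.6667.
ΔP = 345.6667 − 274 = +71.67.

+71.67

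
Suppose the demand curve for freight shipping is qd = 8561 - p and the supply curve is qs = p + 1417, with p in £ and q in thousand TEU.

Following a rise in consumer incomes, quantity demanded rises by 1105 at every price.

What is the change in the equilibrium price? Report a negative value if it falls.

+552.5

Solve the original market: 8561 - p = p + 1417, hence p = 3572 and q = 4989.
The shock moves the curves to qd = 9666 - p and qs = p + 1417.
New equilibrium: 9666 - p = p + 1417 ⇒ 8249 = 2p ⇒ p = 4124.5, q = 5541.5.
Δp = 4124.5 − 3572 = +552.5.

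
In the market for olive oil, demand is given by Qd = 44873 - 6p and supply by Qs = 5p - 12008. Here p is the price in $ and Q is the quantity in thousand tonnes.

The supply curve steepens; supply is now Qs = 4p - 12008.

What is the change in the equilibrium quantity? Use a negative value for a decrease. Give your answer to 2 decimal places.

Original equilibrium: 44873 - 6p = 5p - 12008 gives 56881 = 11p, so p = 5171 and Q = 13847.
With the change applied: demand Qd = 44873 - 6p, supply Qs = 4p - 12008.
New equilibrium: 44873 - 6p = 4p - 12008 ⇒ 56881 = 10p ⇒ p = 5688.1, Q = 10744.4.
ΔQ = 10744.4 − 13847 = -3102.60.

-3102.60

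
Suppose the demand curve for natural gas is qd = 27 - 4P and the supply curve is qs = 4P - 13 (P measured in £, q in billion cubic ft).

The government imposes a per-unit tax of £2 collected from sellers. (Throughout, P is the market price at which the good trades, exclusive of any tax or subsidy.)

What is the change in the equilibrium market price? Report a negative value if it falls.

Before the shock: 27 - 4P = 4P - 13 ⇒ 40 = 8P ⇒ P = 5, q = 7.
Since sellers keep the price net of the tax, the effective supply curve becomes qs = 4P - 21.
Equate the new curves: 27 - 4P = 4P - 21, giving 48 = 8P, P = 6, q = 3.
ΔP = 6 − 5 = +1.

+1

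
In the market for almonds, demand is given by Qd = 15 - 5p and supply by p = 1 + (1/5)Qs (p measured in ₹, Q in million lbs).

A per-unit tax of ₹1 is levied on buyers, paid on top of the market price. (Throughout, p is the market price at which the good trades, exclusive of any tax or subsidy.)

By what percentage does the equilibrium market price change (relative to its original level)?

Original equilibrium: 15 - 5p = 5p - 5 gives 20 = 10p, so p = 2 and Q = 5.
Since buyers pay the price plus the tax, the effective demand curve becomes Qd = 10 - 5p.
Equate the new curves: 10 - 5p = 5p - 5, giving 15 = 10p, p = 1.5, Q = 2.5.
%Δp = (1.5 − 2) / 2 × 100 = -25%.

-25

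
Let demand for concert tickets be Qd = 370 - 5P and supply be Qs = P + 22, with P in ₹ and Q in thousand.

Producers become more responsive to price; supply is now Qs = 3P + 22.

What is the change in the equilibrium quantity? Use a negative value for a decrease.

Initially, 370 - 5P = P + 22, so 348 = 6P and P = 58, Q = 80.
The shock moves the curves to Qd = 370 - 5P and Qs = 3P + 22.
Equate the new curves: 370 - 5P = 3P + 22, giving 348 = 8P, P = 43.5, Q = 152.5.
ΔQ = 152.5 − 80 = +72.5.

+72.5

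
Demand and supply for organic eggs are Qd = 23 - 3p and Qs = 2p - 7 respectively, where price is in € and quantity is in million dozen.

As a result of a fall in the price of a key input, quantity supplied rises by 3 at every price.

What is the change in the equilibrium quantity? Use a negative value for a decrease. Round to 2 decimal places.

+1.80

Original equilibrium: 23 - 3p = 2p - 7 gives 30 = 5p, so p = 6 and Q = 5.
The new curves are Qd = 23 - 3p (demand) and Qs = 2p - 4 (supply).
Setting them equal: 23 - 3p = 2p - 4 → 27 = 5p, so p = 5.4 and Q = 6.8.
ΔQ = 6.8 − 5 = +1.80.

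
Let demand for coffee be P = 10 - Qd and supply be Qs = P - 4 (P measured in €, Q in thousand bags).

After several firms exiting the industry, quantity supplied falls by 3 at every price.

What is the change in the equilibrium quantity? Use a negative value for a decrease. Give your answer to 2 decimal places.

Original equilibrium: 10 - P = P - 4 gives 14 = 2P, so P = 7 and Q = 3.
With the change applied: demand Qd = 10 - P, supply Qs = P - 7.
Equate the new curves: 10 - P = P - 7, giving 17 = 2P, P = 8.5, Q = 1.5.
ΔQ = 1.5 − 3 = -1.50.

-1.50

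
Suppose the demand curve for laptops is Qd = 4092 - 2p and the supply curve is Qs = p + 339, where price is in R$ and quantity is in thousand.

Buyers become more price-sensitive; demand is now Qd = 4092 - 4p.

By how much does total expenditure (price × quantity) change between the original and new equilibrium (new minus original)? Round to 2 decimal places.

-1171236.24

Original equilibrium: 4092 - 2p = p + 339 gives 3753 = 3p, so p = 1251 and Q = 1590.
After the shift, demand is Qd = 4092 - 4p and supply is Qs = p + 339.
New equilibrium: 4092 - 4p = p + 339 ⇒ 3753 = 5p ⇒ p = 750.6, Q = 1089.6.
Expenditure moves from 1251×1590 = 1989090 to 750.6×1089.6 = 817853.76; change = -1171236.24.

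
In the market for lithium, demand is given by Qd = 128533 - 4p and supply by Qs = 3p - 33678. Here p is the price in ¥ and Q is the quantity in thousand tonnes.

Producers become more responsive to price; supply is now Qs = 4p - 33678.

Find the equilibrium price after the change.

20276.375

Before the shock: 128533 - 4p = 3p - 33678 ⇒ 162211 = 7p ⇒ p = 23173, Q = 35841.
After the shift, demand is Qd = 128533 - 4p and supply is Qs = 4p - 33678.
Clearing the new market: 128533 - 4p = 4p - 33678, so p = 20276.375 and Q = 47427.5.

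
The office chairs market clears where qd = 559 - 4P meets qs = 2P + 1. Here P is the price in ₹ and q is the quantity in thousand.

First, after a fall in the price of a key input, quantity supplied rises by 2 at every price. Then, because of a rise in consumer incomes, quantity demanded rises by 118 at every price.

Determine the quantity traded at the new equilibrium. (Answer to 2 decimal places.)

Initially, 559 - 4P = 2P + 1, so 558 = 6P and P = 93, q = 187.
The new curves are qd = 677 - 4P (demand) and qs = 2P + 3 (supply).
New equilibrium: 677 - 4P = 2P + 3 ⇒ 674 = 6P ⇒ P = 337/3 ≈ 112.3333, q = 683/3 ≈ 227.6667.

227.67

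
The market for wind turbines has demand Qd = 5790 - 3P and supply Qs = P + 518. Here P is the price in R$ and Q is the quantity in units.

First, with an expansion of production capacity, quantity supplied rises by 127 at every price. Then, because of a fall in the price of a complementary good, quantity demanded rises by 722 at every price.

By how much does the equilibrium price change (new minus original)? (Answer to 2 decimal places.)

+148.75

Solve the original market: 5790 - 3P = P + 518, hence P = 1318 and Q = 1836.
After the shift, demand is Qd = 6512 - 3P and supply is Qs = P + 645.
Clearing the new market: 6512 - 3P = P + 645, so P = 1466.75 and Q = 2111.75.
ΔP = 1466.75 − 1318 = +148.75.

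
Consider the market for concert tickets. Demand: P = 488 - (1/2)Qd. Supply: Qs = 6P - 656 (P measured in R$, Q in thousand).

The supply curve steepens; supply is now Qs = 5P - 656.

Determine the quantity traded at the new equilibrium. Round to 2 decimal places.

Original equilibrium: 976 - 2P = 6P - 656 gives 1632 = 8P, so P = 204 and Q = 568.
The shock moves the curves to Qd = 976 - 2P and Qs = 5P - 656.
New equilibrium: 976 - 2P = 5P - 656 ⇒ 1632 = 7P ⇒ P = 1632/7 ≈ 233.1429, Q = 3568/7 ≈ 509.7143.

509.71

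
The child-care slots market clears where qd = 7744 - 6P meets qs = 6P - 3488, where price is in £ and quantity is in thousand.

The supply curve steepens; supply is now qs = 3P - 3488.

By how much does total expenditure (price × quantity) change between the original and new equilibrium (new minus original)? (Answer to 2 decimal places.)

Original equilibrium: 7744 - 6P = 6P - 3488 gives 11232 = 12P, so P = 936 and q = 2128.
With the change applied: demand qd = 7744 - 6P, supply qs = 3P - 3488.
New equilibrium: 7744 - 6P = 3P - 3488 ⇒ 11232 = 9P ⇒ P = 1248, q = 256.
Expenditure moves from 936×2128 = 1991808 to 1248×256 = 319488; change = -1672320.00.

-1672320.00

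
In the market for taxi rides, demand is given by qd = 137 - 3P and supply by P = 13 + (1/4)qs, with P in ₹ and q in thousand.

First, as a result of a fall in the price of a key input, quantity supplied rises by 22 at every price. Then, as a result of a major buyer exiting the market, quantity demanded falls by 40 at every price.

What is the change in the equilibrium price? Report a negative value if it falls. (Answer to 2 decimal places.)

Initially, 137 - 3P = 4P - 52, so 189 = 7P and P = 27, q = 56.
After the shift, demand is qd = 97 - 3P and supply is qs = 4P - 30.
Equate the new curves: 97 - 3P = 4P - 30, giving 127 = 7P, P = 127/7 ≈ 18.1429, q = 298/7 ≈ 42.5714.
ΔP = 18.1429 − 27 = -8.86.

-8.86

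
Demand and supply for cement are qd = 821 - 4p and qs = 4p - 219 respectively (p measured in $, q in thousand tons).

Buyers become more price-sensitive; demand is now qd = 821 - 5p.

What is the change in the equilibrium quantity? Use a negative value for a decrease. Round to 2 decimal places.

-57.78

Original equilibrium: 821 - 4p = 4p - 219 gives 1040 = 8p, so p = 130 and q = 301.
With the change applied: demand qd = 821 - 5p, supply qs = 4p - 219.
Setting them equal: 821 - 5p = 4p - 219 → 1040 = 9p, so p = 1040/9 ≈ 115.5556 and q = 2189/9 ≈ 243.2222.
Δq = 243.2222 − 301 = -57.78.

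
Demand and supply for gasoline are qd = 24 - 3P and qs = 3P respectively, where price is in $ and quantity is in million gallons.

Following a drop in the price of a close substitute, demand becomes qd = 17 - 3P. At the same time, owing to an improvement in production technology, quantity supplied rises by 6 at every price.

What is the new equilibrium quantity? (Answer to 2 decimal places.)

Solve the original market: 24 - 3P = 3P, hence P = 4 and q = 12.
The shock moves the curves to qd = 17 - 3P and qs = 3P + 6.
Clearing the new market: 17 - 3P = 3P + 6, so P = 11/6 ≈ 1.8333 and q = 11.5.

11.50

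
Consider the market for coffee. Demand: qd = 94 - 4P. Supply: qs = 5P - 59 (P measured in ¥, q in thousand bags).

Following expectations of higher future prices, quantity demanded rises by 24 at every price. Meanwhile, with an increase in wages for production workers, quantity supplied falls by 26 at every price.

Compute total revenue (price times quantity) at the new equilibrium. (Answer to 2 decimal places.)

626.54

Before the shock: 94 - 4P = 5P - 59 ⇒ 153 = 9P ⇒ P = 17, q = 26.
After the shift, demand is qd = 118 - 4P and supply is qs = 5P - 85.
Equate the new curves: 118 - 4P = 5P - 85, giving 203 = 9P, P = 203/9 ≈ 22.5556, q = 250/9 ≈ 27.7778.
New expenditure = 22.5556 × 27.7778 = 626.54.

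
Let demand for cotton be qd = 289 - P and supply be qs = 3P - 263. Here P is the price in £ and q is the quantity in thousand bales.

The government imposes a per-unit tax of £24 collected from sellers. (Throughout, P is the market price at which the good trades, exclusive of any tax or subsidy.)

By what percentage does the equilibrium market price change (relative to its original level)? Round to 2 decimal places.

Solve the original market: 289 - P = 3P - 263, hence P = 138 and q = 151.
Since sellers keep the price net of the tax, the effective supply curve becomes qs = 3P - 335.
Clearing the new market: 289 - P = 3P - 335, so P = 156 and q = 133.
%ΔP = (156 − 138) / 138 × 100 = +13.04%.

+13.04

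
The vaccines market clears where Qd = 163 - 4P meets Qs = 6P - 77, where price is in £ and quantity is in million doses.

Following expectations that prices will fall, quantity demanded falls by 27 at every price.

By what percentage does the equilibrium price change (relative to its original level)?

-11.25

Before the shock: 163 - 4P = 6P - 77 ⇒ 240 = 10P ⇒ P = 24, Q = 67.
With the change applied: demand Qd = 136 - 4P, supply Qs = 6P - 77.
Setting them equal: 136 - 4P = 6P - 77 → 213 = 10P, so P = 21.3 and Q = 50.8.
%ΔP = (21.3 − 24) / 24 × 100 = -11.25%.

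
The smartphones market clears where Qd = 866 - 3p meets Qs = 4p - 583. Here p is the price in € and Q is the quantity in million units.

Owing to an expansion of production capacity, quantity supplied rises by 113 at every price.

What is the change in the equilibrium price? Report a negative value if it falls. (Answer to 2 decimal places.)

-16.14

Initially, 866 - 3p = 4p - 583, so 1449 = 7p and p = 207, Q = 245.
With the change applied: demand Qd = 866 - 3p, supply Qs = 4p - 470.
New equilibrium: 866 - 3p = 4p - 470 ⇒ 1336 = 7p ⇒ p = 1336/7 ≈ 190.8571, Q = 2054/7 ≈ 293.4286.
Δp = 190.8571 − 207 = -16.14.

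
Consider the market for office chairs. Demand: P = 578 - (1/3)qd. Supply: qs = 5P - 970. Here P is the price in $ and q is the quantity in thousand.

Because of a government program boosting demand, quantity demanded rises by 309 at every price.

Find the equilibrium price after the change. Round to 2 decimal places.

376.63

Solve the original market: 1734 - 3P = 5P - 970, hence P = 338 and q = 720.
The shock moves the curves to qd = 2043 - 3P and qs = 5P - 970.
New equilibrium: 2043 - 3P = 5P - 970 ⇒ 3013 = 8P ⇒ P = 376.625, q = 913.125.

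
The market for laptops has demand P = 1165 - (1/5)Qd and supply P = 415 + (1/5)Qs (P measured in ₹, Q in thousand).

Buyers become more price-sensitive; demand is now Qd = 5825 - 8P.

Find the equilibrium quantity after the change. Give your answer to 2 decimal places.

963.46

Solve the original market: 5825 - 5P = 5P - 2075, hence P = 790 and Q = 1875.
The shock moves the curves to Qd = 5825 - 8P and Qs = 5P - 2075.
New equilibrium: 5825 - 8P = 5P - 2075 ⇒ 7900 = 13P ⇒ P = 7900/13 ≈ 607.6923, Q = 12525/13 ≈ 963.4615.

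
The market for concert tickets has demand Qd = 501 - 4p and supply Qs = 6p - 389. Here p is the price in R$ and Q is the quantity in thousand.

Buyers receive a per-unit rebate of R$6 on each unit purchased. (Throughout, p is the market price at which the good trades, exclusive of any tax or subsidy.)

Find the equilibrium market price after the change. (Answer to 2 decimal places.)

91.40

Initially, 501 - 4p = 6p - 389, so 890 = 10p and p = 89, Q = 145.
Since buyers' out-of-pocket price is the market price minus the rebate, the effective demand curve becomes Qd = 525 - 4p.
Clearing the new market: 525 - 4p = 6p - 389, so p = 91.4 and Q = 159.4.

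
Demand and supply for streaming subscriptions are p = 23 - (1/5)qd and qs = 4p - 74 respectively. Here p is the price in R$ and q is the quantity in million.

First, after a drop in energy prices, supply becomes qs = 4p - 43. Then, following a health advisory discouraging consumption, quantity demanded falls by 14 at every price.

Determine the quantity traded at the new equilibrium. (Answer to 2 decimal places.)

Initially, 115 - 5p = 4p - 74, so 189 = 9p and p = 21, q = 10.
The new curves are qd = 101 - 5p (demand) and qs = 4p - 43 (supply).
Equate the new curves: 101 - 5p = 4p - 43, giving 144 = 9p, p = 16, q = 21.

21.00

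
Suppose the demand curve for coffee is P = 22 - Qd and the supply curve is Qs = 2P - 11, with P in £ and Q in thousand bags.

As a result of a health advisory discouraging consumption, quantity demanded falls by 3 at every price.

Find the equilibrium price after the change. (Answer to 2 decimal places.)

Initially, 22 - P = 2P - 11, so 33 = 3P and P = 11, Q = 11.
The new curves are Qd = 19 - P (demand) and Qs = 2P - 11 (supply).
Setting them equal: 19 - P = 2P - 11 → 30 = 3P, so P = 10 and Q = 9.

10.00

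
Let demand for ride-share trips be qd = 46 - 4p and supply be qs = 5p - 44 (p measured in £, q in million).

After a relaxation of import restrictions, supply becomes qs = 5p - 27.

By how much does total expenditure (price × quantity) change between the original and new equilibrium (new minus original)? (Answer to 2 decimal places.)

+49.95

Solve the original market: 46 - 4p = 5p - 44, hence p = 10 and q = 6.
With the change applied: demand qd = 46 - 4p, supply qs = 5p - 27.
Setting them equal: 46 - 4p = 5p - 27 → 73 = 9p, so p = 73/9 ≈ 8.1111 and q = 122/9 ≈ 13.5556.
Expenditure moves from 10×6 = 60 to 8.1111×13.5556 = 109.9506; change = +49.95.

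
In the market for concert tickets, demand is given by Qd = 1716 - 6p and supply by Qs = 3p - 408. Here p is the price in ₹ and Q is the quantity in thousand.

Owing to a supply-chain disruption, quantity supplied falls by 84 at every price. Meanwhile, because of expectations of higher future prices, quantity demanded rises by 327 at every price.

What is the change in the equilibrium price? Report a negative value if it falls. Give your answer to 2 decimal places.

+45.67

Original equilibrium: 1716 - 6p = 3p - 408 gives 2124 = 9p, so p = 236 and Q = 300.
The new curves are Qd = 2043 - 6p (demand) and Qs = 3p - 492 (supply).
Clearing the new market: 2043 - 6p = 3p - 492, so p = 845/3 ≈ 281.6667 and Q = 353.
Δp = 281.6667 − 236 = +45.67.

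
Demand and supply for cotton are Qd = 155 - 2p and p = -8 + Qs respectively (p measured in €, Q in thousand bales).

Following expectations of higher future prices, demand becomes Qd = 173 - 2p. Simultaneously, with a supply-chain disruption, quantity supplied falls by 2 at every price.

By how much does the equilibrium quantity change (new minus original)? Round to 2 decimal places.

+4.67

Before the shock: 155 - 2p = p + 8 ⇒ 147 = 3p ⇒ p = 49, Q = 57.
After the shift, demand is Qd = 173 - 2p and supply is Qs = p + 6.
Equate the new curves: 173 - 2p = p + 6, giving 167 = 3p, p = 167/3 ≈ 55.6667, Q = 185/3 ≈ 61.6667.
ΔQ = 61.6667 − 57 = +4.67.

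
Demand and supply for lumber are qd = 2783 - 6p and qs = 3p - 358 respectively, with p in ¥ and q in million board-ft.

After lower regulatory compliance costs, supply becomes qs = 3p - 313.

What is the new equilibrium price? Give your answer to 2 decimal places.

344.00

Solve the original market: 2783 - 6p = 3p - 358, hence p = 349 and q = 689.
The shock moves the curves to qd = 2783 - 6p and qs = 3p - 313.
Clearing the new market: 2783 - 6p = 3p - 313, so p = 344 and q = 719.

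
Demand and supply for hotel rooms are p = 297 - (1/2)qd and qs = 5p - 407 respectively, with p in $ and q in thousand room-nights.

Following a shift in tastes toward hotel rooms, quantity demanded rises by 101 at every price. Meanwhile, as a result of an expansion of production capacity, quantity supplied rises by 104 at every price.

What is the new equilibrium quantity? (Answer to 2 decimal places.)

Before the shock: 594 - 2p = 5p - 407 ⇒ 1001 = 7p ⇒ p = 143, q = 308.
The shock moves the curves to qd = 695 - 2p and qs = 5p - 303.
Equate the new curves: 695 - 2p = 5p - 303, giving 998 = 7p, p = 998/7 ≈ 142.5714, q = 2869/7 ≈ 409.8571.

409.86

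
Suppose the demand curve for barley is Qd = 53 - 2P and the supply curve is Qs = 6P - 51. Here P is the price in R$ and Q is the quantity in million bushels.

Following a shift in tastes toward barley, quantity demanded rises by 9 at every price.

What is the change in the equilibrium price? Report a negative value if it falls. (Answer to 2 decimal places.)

Initially, 53 - 2P = 6P - 51, so 104 = 8P and P = 13, Q = 27.
The new curves are Qd = 62 - 2P (demand) and Qs = 6P - 51 (supply).
Setting them equal: 62 - 2P = 6P - 51 → 113 = 8P, so P = 14.125 and Q = 33.75.
ΔP = 14.125 − 13 = +1.13.

+1.13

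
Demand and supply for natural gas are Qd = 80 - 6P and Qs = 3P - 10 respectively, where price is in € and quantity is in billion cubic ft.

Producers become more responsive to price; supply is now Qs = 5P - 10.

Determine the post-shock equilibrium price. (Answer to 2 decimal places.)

8.18

Before the shock: 80 - 6P = 3P - 10 ⇒ 90 = 9P ⇒ P = 10, Q = 20.
The new curves are Qd = 80 - 6P (demand) and Qs = 5P - 10 (supply).
Clearing the new market: 80 - 6P = 5P - 10, so P = 90/11 ≈ 8.1818 and Q = 340/11 ≈ 30.9091.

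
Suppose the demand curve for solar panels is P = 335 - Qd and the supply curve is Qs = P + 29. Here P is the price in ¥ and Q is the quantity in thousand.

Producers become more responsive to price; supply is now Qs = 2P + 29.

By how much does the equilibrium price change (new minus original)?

Initially, 335 - P = P + 29, so 306 = 2P and P = 153, Q = 182.
The new curves are Qd = 335 - P (demand) and Qs = 2P + 29 (supply).
New equilibrium: 335 - P = 2P + 29 ⇒ 306 = 3P ⇒ P = 102, Q = 233.
ΔP = 102 − 153 = -51.

-51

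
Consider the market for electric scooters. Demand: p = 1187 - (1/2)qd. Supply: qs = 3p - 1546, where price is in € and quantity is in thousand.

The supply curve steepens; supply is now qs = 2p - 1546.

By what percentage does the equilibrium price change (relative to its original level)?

Original equilibrium: 2374 - 2p = 3p - 1546 gives 3920 = 5p, so p = 784 and q = 806.
The shock moves the curves to qd = 2374 - 2p and qs = 2p - 1546.
Setting them equal: 2374 - 2p = 2p - 1546 → 3920 = 4p, so p = 980 and q = 414.
%Δp = (980 − 784) / 784 × 100 = +25%.

+25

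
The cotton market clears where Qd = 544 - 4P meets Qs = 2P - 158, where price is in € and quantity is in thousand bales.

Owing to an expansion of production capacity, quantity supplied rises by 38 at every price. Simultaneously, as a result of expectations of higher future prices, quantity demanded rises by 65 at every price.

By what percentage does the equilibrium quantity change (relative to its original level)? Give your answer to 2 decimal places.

+61.84

Before the shock: 544 - 4P = 2P - 158 ⇒ 702 = 6P ⇒ P = 117, Q = 76.
After the shift, demand is Qd = 609 - 4P and supply is Qs = 2P - 120.
Equate the new curves: 609 - 4P = 2P - 120, giving 729 = 6P, P = 121.5, Q = 123.
%ΔQ = (123 − 76) / 76 × 100 = +61.84%.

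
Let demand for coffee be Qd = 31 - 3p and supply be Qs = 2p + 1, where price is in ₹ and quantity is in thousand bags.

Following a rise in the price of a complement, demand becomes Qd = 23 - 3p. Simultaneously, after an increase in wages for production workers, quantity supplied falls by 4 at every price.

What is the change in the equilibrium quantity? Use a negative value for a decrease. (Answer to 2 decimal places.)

-5.60

Solve the original market: 31 - 3p = 2p + 1, hence p = 6 and Q = 13.
The shock moves the curves to Qd = 23 - 3p and Qs = 2p - 3.
Clearing the new market: 23 - 3p = 2p - 3, so p = 5.2 and Q = 7.4.
ΔQ = 7.4 − 13 = -5.60.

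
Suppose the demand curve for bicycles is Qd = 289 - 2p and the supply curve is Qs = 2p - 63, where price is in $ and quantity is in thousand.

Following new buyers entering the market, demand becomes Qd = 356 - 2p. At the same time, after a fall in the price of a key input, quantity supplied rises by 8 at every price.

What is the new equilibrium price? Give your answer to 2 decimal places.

102.75

Original equilibrium: 289 - 2p = 2p - 63 gives 352 = 4p, so p = 88 and Q = 113.
After the shift, demand is Qd = 356 - 2p and supply is Qs = 2p - 55.
Setting them equal: 356 - 2p = 2p - 55 → 411 = 4p, so p = 102.75 and Q = 150.5.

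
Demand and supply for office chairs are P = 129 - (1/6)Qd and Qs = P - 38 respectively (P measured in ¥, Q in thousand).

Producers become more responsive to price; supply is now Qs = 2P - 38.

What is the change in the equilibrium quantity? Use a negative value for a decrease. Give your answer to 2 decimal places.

+87.00

Original equilibrium: 774 - 6P = P - 38 gives 812 = 7P, so P = 116 and Q = 78.
After the shift, demand is Qd = 774 - 6P and supply is Qs = 2P - 38.
Equate the new curves: 774 - 6P = 2P - 38, giving 812 = 8P, P = 101.5, Q = 165.
ΔQ = 165 − 78 = +87.00.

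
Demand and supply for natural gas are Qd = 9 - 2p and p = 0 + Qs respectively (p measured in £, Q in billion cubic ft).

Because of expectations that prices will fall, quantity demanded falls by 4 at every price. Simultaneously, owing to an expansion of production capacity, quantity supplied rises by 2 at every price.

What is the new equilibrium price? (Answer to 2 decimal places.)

1.00

Before the shock: 9 - 2p = p ⇒ 9 = 3p ⇒ p = 3, Q = 3.
The shock moves the curves to Qd = 5 - 2p and Qs = p + 2.
Clearing the new market: 5 - 2p = p + 2, so p = 1 and Q = 3.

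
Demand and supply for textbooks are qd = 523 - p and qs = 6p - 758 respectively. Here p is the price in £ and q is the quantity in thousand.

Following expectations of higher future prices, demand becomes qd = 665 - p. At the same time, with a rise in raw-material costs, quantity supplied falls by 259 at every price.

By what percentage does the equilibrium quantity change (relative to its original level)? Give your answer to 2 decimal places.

Solve the original market: 523 - p = 6p - 758, hence p = 183 and q = 340.
With the change applied: demand qd = 665 - p, supply qs = 6p - 1017.
Clearing the new market: 665 - p = 6p - 1017, so p = 1682/7 ≈ 240.2857 and q = 2973/7 ≈ 424.7143.
%Δq = (424.7143 − 340) / 340 × 100 = +24.92%.

+24.92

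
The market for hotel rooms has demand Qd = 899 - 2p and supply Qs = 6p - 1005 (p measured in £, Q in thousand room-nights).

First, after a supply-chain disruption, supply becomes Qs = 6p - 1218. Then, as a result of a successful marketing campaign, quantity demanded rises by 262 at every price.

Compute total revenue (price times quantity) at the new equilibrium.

168388.59375

Original equilibrium: 899 - 2p = 6p - 1005 gives 1904 = 8p, so p = 238 and Q = 423.
The shock moves the curves to Qd = 1161 - 2p and Qs = 6p - 1218.
New equilibrium: 1161 - 2p = 6p - 1218 ⇒ 2379 = 8p ⇒ p = 297.375, Q = 566.25.
New expenditure = 297.375 × 566.25 = 168388.59375.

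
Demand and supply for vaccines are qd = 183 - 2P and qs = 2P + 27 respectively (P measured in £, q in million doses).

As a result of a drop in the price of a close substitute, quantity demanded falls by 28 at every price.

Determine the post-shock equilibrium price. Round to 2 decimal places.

32.00

Solve the original market: 183 - 2P = 2P + 27, hence P = 39 and q = 105.
After the shift, demand is qd = 155 - 2P and supply is qs = 2P + 27.
New equilibrium: 155 - 2P = 2P + 27 ⇒ 128 = 4P ⇒ P = 32, q = 91.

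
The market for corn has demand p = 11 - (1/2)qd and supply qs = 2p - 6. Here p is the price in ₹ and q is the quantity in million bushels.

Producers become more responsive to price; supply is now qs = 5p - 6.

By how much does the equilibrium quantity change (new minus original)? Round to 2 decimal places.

Original equilibrium: 22 - 2p = 2p - 6 gives 28 = 4p, so p = 7 and q = 8.
With the change applied: demand qd = 22 - 2p, supply qs = 5p - 6.
Setting them equal: 22 - 2p = 5p - 6 → 28 = 7p, so p = 4 and q = 14.
Δq = 14 − 8 = +6.00.

+6.00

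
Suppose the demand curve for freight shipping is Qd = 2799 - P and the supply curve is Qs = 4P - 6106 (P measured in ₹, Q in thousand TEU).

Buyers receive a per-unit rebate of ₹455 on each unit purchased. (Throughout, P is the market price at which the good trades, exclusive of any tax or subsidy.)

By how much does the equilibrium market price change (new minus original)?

Initially, 2799 - P = 4P - 6106, so 8905 = 5P and P = 1781, Q = 1018.
Since buyers' out-of-pocket price is the market price minus the rebate, the effective demand curve becomes Qd = 3254 - P.
New equilibrium: 3254 - P = 4P - 6106 ⇒ 9360 = 5P ⇒ P = 1872, Q = 1382.
ΔP = 1872 − 1781 = +91.

+91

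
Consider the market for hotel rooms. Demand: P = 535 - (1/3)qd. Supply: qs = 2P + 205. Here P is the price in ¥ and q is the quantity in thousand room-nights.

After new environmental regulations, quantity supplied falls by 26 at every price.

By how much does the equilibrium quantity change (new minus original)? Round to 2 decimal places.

-15.60

Initially, 1605 - 3P = 2P + 205, so 1400 = 5P and P = 280, q = 765.
The shock moves the curves to qd = 1605 - 3P and qs = 2P + 179.
New equilibrium: 1605 - 3P = 2P + 179 ⇒ 1426 = 5P ⇒ P = 285.2, q = 749.4.
Δq = 749.4 − 765 = -15.60.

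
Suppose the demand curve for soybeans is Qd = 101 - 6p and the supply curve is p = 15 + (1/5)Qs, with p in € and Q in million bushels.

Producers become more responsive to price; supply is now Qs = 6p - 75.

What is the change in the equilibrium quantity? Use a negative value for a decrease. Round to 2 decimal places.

+8.00

Solve the original market: 101 - 6p = 5p - 75, hence p = 16 and Q = 5.
The new curves are Qd = 101 - 6p (demand) and Qs = 6p - 75 (supply).
Setting them equal: 101 - 6p = 6p - 75 → 176 = 12p, so p = 44/3 ≈ 14.6667 and Q = 13.
ΔQ = 13 − 5 = +8.00.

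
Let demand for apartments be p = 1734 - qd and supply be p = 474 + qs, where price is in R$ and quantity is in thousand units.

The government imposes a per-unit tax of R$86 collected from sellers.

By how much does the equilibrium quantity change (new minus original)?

-43

Initially, 1734 - p = p - 474, so 2208 = 2p and p = 1104, q = 630.
Since sellers keep the price net of the tax, the effective supply curve becomes qs = p - 560.
Clearing the new market: 1734 - p = p - 560, so p = 1147 and q = 587.
Δq = 587 − 630 = -43.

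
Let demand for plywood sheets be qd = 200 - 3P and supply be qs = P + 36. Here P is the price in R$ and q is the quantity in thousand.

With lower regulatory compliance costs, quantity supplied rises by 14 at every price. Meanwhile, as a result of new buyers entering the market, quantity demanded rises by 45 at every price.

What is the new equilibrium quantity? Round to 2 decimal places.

98.75

Original equilibrium: 200 - 3P = P + 36 gives 164 = 4P, so P = 41 and q = 77.
The shock moves the curves to qd = 245 - 3P and qs = P + 50.
New equilibrium: 245 - 3P = P + 50 ⇒ 195 = 4P ⇒ P = 48.75, q = 98.75.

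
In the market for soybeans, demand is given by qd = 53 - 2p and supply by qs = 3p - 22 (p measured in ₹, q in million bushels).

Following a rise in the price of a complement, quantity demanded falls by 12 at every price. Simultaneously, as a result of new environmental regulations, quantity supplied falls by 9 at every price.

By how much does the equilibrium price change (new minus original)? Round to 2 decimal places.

-0.60

Original equilibrium: 53 - 2p = 3p - 22 gives 75 = 5p, so p = 15 and q = 23.
After the shift, demand is qd = 41 - 2p and supply is qs = 3p - 31.
Setting them equal: 41 - 2p = 3p - 31 → 72 = 5p, so p = 14.4 and q = 12.2.
Δp = 14.4 − 15 = -0.60.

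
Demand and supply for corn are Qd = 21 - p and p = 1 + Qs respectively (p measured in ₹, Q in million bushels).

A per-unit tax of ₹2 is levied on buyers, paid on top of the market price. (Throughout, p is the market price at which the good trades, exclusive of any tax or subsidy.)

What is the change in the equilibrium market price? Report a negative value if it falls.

Initially, 21 - p = p - 1, so 22 = 2p and p = 11, Q = 10.
Since buyers pay the price plus the tax, the effective demand curve becomes Qd = 19 - p.
Equate the new curves: 19 - p = p - 1, giving 20 = 2p, p = 10, Q = 9.
Δp = 10 − 11 = -1.

-1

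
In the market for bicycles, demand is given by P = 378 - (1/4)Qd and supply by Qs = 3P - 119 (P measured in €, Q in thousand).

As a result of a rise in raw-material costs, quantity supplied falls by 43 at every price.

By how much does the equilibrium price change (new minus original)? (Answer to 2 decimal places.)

+6.14

Original equilibrium: 1512 - 4P = 3P - 119 gives 1631 = 7P, so P = 233 and Q = 580.
The new curves are Qd = 1512 - 4P (demand) and Qs = 3P - 162 (supply).
Equate the new curves: 1512 - 4P = 3P - 162, giving 1674 = 7P, P = 1674/7 ≈ 239.1429, Q = 3888/7 ≈ 555.4286.
ΔP = 239.1429 − 233 = +6.14.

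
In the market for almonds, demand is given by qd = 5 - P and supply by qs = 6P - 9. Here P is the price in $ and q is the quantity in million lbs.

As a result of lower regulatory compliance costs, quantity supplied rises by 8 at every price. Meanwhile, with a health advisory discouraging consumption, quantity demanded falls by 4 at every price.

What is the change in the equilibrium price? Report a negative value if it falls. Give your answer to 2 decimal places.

-1.71

Before the shock: 5 - P = 6P - 9 ⇒ 14 = 7P ⇒ P = 2, q = 3.
The shock moves the curves to qd = 1 - P and qs = 6P - 1.
Equate the new curves: 1 - P = 6P - 1, giving 2 = 7P, P = 2/7 ≈ 0.2857, q = 5/7 ≈ 0.7143.
ΔP = 0.2857 − 2 = -1.71.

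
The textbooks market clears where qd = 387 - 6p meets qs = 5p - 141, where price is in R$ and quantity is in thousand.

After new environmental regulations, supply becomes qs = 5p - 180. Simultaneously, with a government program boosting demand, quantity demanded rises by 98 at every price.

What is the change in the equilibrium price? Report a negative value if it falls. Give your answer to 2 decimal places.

+12.45

Initially, 387 - 6p = 5p - 141, so 528 = 11p and p = 48, q = 99.
After the shift, demand is qd = 485 - 6p and supply is qs = 5p - 180.
Setting them equal: 485 - 6p = 5p - 180 → 665 = 11p, so p = 665/11 ≈ 60.4545 and q = 1345/11 ≈ 122.2727.
Δp = 60.4545 − 48 = +12.45.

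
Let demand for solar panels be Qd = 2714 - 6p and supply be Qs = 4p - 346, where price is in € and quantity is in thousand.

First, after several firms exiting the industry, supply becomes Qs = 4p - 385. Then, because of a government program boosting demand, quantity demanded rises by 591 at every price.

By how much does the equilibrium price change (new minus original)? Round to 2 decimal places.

+63.00

Initially, 2714 - 6p = 4p - 346, so 3060 = 10p and p = 306, Q = 878.
With the change applied: demand Qd = 3305 - 6p, supply Qs = 4p - 385.
New equilibrium: 3305 - 6p = 4p - 385 ⇒ 3690 = 10p ⇒ p = 369, Q = 1091.
Δp = 369 − 306 = +63.00.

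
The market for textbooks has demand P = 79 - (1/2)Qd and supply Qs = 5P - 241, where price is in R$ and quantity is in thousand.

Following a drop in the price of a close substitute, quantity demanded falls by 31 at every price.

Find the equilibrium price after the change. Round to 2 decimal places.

Before the shock: 158 - 2P = 5P - 241 ⇒ 399 = 7P ⇒ P = 57, Q = 44.
The new curves are Qd = 127 - 2P (demand) and Qs = 5P - 241 (supply).
Clearing the new market: 127 - 2P = 5P - 241, so P = 368/7 ≈ 52.5714 and Q = 153/7 ≈ 21.8571.

52.57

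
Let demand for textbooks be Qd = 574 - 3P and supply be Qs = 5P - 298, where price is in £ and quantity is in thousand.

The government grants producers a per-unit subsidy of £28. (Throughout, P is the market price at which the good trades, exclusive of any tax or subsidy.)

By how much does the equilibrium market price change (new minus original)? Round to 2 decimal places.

Initially, 574 - 3P = 5P - 298, so 872 = 8P and P = 109, Q = 247.
Since sellers receive the price plus the subsidy, the effective supply curve becomes Qs = 5P - 158.
Equate the new curves: 574 - 3P = 5P - 158, giving 732 = 8P, P = 91.5, Q = 299.5.
ΔP = 91.5 − 109 = -17.50.

-17.50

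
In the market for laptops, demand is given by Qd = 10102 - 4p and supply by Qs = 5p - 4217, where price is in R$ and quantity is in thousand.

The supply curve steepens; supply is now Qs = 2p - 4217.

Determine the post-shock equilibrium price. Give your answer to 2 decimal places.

2386.50

Initially, 10102 - 4p = 5p - 4217, so 14319 = 9p and p = 1591, Q = 3738.
After the shift, demand is Qd = 10102 - 4p and supply is Qs = 2p - 4217.
Clearing the new market: 10102 - 4p = 2p - 4217, so p = 2386.5 and Q = 556.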